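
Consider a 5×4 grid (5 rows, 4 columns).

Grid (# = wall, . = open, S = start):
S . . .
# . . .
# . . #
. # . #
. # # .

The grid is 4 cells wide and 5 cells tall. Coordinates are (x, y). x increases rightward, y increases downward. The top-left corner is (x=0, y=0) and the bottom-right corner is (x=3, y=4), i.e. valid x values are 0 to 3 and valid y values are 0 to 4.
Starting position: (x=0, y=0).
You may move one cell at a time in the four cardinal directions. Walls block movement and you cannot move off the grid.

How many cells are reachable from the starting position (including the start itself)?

Answer: Reachable cells: 10

Derivation:
BFS flood-fill from (x=0, y=0):
  Distance 0: (x=0, y=0)
  Distance 1: (x=1, y=0)
  Distance 2: (x=2, y=0), (x=1, y=1)
  Distance 3: (x=3, y=0), (x=2, y=1), (x=1, y=2)
  Distance 4: (x=3, y=1), (x=2, y=2)
  Distance 5: (x=2, y=3)
Total reachable: 10 (grid has 13 open cells total)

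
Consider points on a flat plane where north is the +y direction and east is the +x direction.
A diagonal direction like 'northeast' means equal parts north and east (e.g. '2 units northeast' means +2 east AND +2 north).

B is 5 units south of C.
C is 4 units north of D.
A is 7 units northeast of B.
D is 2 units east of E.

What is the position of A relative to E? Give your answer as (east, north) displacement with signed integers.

Place E at the origin (east=0, north=0).
  D is 2 units east of E: delta (east=+2, north=+0); D at (east=2, north=0).
  C is 4 units north of D: delta (east=+0, north=+4); C at (east=2, north=4).
  B is 5 units south of C: delta (east=+0, north=-5); B at (east=2, north=-1).
  A is 7 units northeast of B: delta (east=+7, north=+7); A at (east=9, north=6).
Therefore A relative to E: (east=9, north=6).

Answer: A is at (east=9, north=6) relative to E.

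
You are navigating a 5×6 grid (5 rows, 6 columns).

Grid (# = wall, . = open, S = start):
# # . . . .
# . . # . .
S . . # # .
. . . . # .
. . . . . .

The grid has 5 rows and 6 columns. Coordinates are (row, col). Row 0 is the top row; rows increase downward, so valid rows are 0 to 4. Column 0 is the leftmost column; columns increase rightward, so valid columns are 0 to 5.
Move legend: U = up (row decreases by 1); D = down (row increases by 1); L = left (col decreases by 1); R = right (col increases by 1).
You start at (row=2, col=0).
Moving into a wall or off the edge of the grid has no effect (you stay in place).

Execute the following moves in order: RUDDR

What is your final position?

Answer: Final position: (row=3, col=2)

Derivation:
Start: (row=2, col=0)
  R (right): (row=2, col=0) -> (row=2, col=1)
  U (up): (row=2, col=1) -> (row=1, col=1)
  D (down): (row=1, col=1) -> (row=2, col=1)
  D (down): (row=2, col=1) -> (row=3, col=1)
  R (right): (row=3, col=1) -> (row=3, col=2)
Final: (row=3, col=2)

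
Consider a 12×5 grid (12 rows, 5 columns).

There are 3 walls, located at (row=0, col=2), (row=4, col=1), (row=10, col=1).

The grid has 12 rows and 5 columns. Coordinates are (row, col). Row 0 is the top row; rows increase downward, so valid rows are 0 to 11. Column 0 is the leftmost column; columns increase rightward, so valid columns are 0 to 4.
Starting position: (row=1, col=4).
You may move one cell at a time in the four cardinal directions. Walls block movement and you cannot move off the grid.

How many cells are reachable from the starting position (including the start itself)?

BFS flood-fill from (row=1, col=4):
  Distance 0: (row=1, col=4)
  Distance 1: (row=0, col=4), (row=1, col=3), (row=2, col=4)
  Distance 2: (row=0, col=3), (row=1, col=2), (row=2, col=3), (row=3, col=4)
  Distance 3: (row=1, col=1), (row=2, col=2), (row=3, col=3), (row=4, col=4)
  Distance 4: (row=0, col=1), (row=1, col=0), (row=2, col=1), (row=3, col=2), (row=4, col=3), (row=5, col=4)
  Distance 5: (row=0, col=0), (row=2, col=0), (row=3, col=1), (row=4, col=2), (row=5, col=3), (row=6, col=4)
  Distance 6: (row=3, col=0), (row=5, col=2), (row=6, col=3), (row=7, col=4)
  Distance 7: (row=4, col=0), (row=5, col=1), (row=6, col=2), (row=7, col=3), (row=8, col=4)
  Distance 8: (row=5, col=0), (row=6, col=1), (row=7, col=2), (row=8, col=3), (row=9, col=4)
  Distance 9: (row=6, col=0), (row=7, col=1), (row=8, col=2), (row=9, col=3), (row=10, col=4)
  Distance 10: (row=7, col=0), (row=8, col=1), (row=9, col=2), (row=10, col=3), (row=11, col=4)
  Distance 11: (row=8, col=0), (row=9, col=1), (row=10, col=2), (row=11, col=3)
  Distance 12: (row=9, col=0), (row=11, col=2)
  Distance 13: (row=10, col=0), (row=11, col=1)
  Distance 14: (row=11, col=0)
Total reachable: 57 (grid has 57 open cells total)

Answer: Reachable cells: 57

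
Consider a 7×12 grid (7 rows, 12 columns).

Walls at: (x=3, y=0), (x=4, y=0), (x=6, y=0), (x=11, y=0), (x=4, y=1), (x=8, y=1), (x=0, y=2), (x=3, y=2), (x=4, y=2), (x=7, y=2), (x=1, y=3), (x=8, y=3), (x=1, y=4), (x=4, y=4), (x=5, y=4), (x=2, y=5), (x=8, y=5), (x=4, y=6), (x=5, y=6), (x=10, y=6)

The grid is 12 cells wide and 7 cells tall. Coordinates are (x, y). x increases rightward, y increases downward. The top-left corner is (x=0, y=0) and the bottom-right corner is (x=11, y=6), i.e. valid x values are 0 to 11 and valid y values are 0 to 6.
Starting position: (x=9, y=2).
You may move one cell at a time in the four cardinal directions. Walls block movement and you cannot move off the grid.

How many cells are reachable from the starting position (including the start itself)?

BFS flood-fill from (x=9, y=2):
  Distance 0: (x=9, y=2)
  Distance 1: (x=9, y=1), (x=8, y=2), (x=10, y=2), (x=9, y=3)
  Distance 2: (x=9, y=0), (x=10, y=1), (x=11, y=2), (x=10, y=3), (x=9, y=4)
  Distance 3: (x=8, y=0), (x=10, y=0), (x=11, y=1), (x=11, y=3), (x=8, y=4), (x=10, y=4), (x=9, y=5)
  Distance 4: (x=7, y=0), (x=7, y=4), (x=11, y=4), (x=10, y=5), (x=9, y=6)
  Distance 5: (x=7, y=1), (x=7, y=3), (x=6, y=4), (x=7, y=5), (x=11, y=5), (x=8, y=6)
  Distance 6: (x=6, y=1), (x=6, y=3), (x=6, y=5), (x=7, y=6), (x=11, y=6)
  Distance 7: (x=5, y=1), (x=6, y=2), (x=5, y=3), (x=5, y=5), (x=6, y=6)
  Distance 8: (x=5, y=0), (x=5, y=2), (x=4, y=3), (x=4, y=5)
  Distance 9: (x=3, y=3), (x=3, y=5)
  Distance 10: (x=2, y=3), (x=3, y=4), (x=3, y=6)
  Distance 11: (x=2, y=2), (x=2, y=4), (x=2, y=6)
  Distance 12: (x=2, y=1), (x=1, y=2), (x=1, y=6)
  Distance 13: (x=2, y=0), (x=1, y=1), (x=3, y=1), (x=1, y=5), (x=0, y=6)
  Distance 14: (x=1, y=0), (x=0, y=1), (x=0, y=5)
  Distance 15: (x=0, y=0), (x=0, y=4)
  Distance 16: (x=0, y=3)
Total reachable: 64 (grid has 64 open cells total)

Answer: Reachable cells: 64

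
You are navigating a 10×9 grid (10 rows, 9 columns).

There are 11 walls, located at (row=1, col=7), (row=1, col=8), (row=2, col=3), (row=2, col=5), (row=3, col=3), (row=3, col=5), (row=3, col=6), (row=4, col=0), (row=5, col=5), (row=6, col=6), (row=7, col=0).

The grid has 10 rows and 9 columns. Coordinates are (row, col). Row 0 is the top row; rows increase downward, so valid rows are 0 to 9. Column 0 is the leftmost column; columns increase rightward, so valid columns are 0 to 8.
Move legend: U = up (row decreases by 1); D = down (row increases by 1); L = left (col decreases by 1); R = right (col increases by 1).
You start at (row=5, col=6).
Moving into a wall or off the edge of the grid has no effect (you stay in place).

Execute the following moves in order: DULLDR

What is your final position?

Start: (row=5, col=6)
  D (down): blocked, stay at (row=5, col=6)
  U (up): (row=5, col=6) -> (row=4, col=6)
  L (left): (row=4, col=6) -> (row=4, col=5)
  L (left): (row=4, col=5) -> (row=4, col=4)
  D (down): (row=4, col=4) -> (row=5, col=4)
  R (right): blocked, stay at (row=5, col=4)
Final: (row=5, col=4)

Answer: Final position: (row=5, col=4)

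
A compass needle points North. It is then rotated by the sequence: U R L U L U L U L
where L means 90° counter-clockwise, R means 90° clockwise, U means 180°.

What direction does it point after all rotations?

Answer: Final heading: East

Derivation:
Start: North
  U (U-turn (180°)) -> South
  R (right (90° clockwise)) -> West
  L (left (90° counter-clockwise)) -> South
  U (U-turn (180°)) -> North
  L (left (90° counter-clockwise)) -> West
  U (U-turn (180°)) -> East
  L (left (90° counter-clockwise)) -> North
  U (U-turn (180°)) -> South
  L (left (90° counter-clockwise)) -> East
Final: East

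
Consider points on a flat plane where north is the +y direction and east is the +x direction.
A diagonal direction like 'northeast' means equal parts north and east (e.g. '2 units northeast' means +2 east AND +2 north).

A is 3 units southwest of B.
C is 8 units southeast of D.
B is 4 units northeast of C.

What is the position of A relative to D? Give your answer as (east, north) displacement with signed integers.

Answer: A is at (east=9, north=-7) relative to D.

Derivation:
Place D at the origin (east=0, north=0).
  C is 8 units southeast of D: delta (east=+8, north=-8); C at (east=8, north=-8).
  B is 4 units northeast of C: delta (east=+4, north=+4); B at (east=12, north=-4).
  A is 3 units southwest of B: delta (east=-3, north=-3); A at (east=9, north=-7).
Therefore A relative to D: (east=9, north=-7).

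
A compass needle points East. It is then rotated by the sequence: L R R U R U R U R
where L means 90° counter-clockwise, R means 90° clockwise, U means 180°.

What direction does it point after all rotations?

Answer: Final heading: West

Derivation:
Start: East
  L (left (90° counter-clockwise)) -> North
  R (right (90° clockwise)) -> East
  R (right (90° clockwise)) -> South
  U (U-turn (180°)) -> North
  R (right (90° clockwise)) -> East
  U (U-turn (180°)) -> West
  R (right (90° clockwise)) -> North
  U (U-turn (180°)) -> South
  R (right (90° clockwise)) -> West
Final: West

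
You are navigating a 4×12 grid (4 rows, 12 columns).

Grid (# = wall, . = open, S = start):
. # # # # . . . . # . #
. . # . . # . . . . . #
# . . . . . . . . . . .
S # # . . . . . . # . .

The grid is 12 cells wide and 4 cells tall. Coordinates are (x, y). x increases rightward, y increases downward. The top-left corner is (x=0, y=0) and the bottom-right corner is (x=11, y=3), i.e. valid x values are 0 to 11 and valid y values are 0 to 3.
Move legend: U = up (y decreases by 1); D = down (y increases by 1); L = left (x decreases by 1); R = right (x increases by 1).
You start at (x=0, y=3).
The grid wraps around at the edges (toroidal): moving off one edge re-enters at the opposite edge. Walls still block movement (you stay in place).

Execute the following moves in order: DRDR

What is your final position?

Answer: Final position: (x=1, y=1)

Derivation:
Start: (x=0, y=3)
  D (down): (x=0, y=3) -> (x=0, y=0)
  R (right): blocked, stay at (x=0, y=0)
  D (down): (x=0, y=0) -> (x=0, y=1)
  R (right): (x=0, y=1) -> (x=1, y=1)
Final: (x=1, y=1)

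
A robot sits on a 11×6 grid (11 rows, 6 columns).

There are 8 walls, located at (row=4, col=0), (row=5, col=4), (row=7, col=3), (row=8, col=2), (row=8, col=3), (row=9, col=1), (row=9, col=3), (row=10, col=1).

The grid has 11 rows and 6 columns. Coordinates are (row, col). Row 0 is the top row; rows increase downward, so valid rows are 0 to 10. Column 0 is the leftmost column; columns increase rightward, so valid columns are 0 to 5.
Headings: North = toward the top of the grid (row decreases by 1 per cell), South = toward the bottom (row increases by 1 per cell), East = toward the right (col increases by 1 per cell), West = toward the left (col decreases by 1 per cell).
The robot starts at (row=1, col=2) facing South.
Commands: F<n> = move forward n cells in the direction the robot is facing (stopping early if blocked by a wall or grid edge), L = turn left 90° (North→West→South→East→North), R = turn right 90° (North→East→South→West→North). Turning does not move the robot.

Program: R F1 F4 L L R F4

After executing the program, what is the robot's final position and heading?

Answer: Final position: (row=3, col=0), facing South

Derivation:
Start: (row=1, col=2), facing South
  R: turn right, now facing West
  F1: move forward 1, now at (row=1, col=1)
  F4: move forward 1/4 (blocked), now at (row=1, col=0)
  L: turn left, now facing South
  L: turn left, now facing East
  R: turn right, now facing South
  F4: move forward 2/4 (blocked), now at (row=3, col=0)
Final: (row=3, col=0), facing South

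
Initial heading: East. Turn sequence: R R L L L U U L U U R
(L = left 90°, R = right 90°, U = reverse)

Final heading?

Answer: Final heading: North

Derivation:
Start: East
  R (right (90° clockwise)) -> South
  R (right (90° clockwise)) -> West
  L (left (90° counter-clockwise)) -> South
  L (left (90° counter-clockwise)) -> East
  L (left (90° counter-clockwise)) -> North
  U (U-turn (180°)) -> South
  U (U-turn (180°)) -> North
  L (left (90° counter-clockwise)) -> West
  U (U-turn (180°)) -> East
  U (U-turn (180°)) -> West
  R (right (90° clockwise)) -> North
Final: North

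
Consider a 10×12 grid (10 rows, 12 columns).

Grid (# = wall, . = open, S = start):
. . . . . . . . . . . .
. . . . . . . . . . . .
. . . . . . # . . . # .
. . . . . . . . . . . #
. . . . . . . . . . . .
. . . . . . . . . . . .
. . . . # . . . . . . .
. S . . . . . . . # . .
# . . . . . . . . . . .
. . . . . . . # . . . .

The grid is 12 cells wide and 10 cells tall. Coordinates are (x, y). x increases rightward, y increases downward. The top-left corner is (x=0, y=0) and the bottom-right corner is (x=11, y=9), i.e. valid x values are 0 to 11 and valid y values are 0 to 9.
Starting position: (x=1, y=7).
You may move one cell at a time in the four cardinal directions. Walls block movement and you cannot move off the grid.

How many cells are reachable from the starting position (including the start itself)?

Answer: Reachable cells: 113

Derivation:
BFS flood-fill from (x=1, y=7):
  Distance 0: (x=1, y=7)
  Distance 1: (x=1, y=6), (x=0, y=7), (x=2, y=7), (x=1, y=8)
  Distance 2: (x=1, y=5), (x=0, y=6), (x=2, y=6), (x=3, y=7), (x=2, y=8), (x=1, y=9)
  Distance 3: (x=1, y=4), (x=0, y=5), (x=2, y=5), (x=3, y=6), (x=4, y=7), (x=3, y=8), (x=0, y=9), (x=2, y=9)
  Distance 4: (x=1, y=3), (x=0, y=4), (x=2, y=4), (x=3, y=5), (x=5, y=7), (x=4, y=8), (x=3, y=9)
  Distance 5: (x=1, y=2), (x=0, y=3), (x=2, y=3), (x=3, y=4), (x=4, y=5), (x=5, y=6), (x=6, y=7), (x=5, y=8), (x=4, y=9)
  Distance 6: (x=1, y=1), (x=0, y=2), (x=2, y=2), (x=3, y=3), (x=4, y=4), (x=5, y=5), (x=6, y=6), (x=7, y=7), (x=6, y=8), (x=5, y=9)
  Distance 7: (x=1, y=0), (x=0, y=1), (x=2, y=1), (x=3, y=2), (x=4, y=3), (x=5, y=4), (x=6, y=5), (x=7, y=6), (x=8, y=7), (x=7, y=8), (x=6, y=9)
  Distance 8: (x=0, y=0), (x=2, y=0), (x=3, y=1), (x=4, y=2), (x=5, y=3), (x=6, y=4), (x=7, y=5), (x=8, y=6), (x=8, y=8)
  Distance 9: (x=3, y=0), (x=4, y=1), (x=5, y=2), (x=6, y=3), (x=7, y=4), (x=8, y=5), (x=9, y=6), (x=9, y=8), (x=8, y=9)
  Distance 10: (x=4, y=0), (x=5, y=1), (x=7, y=3), (x=8, y=4), (x=9, y=5), (x=10, y=6), (x=10, y=8), (x=9, y=9)
  Distance 11: (x=5, y=0), (x=6, y=1), (x=7, y=2), (x=8, y=3), (x=9, y=4), (x=10, y=5), (x=11, y=6), (x=10, y=7), (x=11, y=8), (x=10, y=9)
  Distance 12: (x=6, y=0), (x=7, y=1), (x=8, y=2), (x=9, y=3), (x=10, y=4), (x=11, y=5), (x=11, y=7), (x=11, y=9)
  Distance 13: (x=7, y=0), (x=8, y=1), (x=9, y=2), (x=10, y=3), (x=11, y=4)
  Distance 14: (x=8, y=0), (x=9, y=1)
  Distance 15: (x=9, y=0), (x=10, y=1)
  Distance 16: (x=10, y=0), (x=11, y=1)
  Distance 17: (x=11, y=0), (x=11, y=2)
Total reachable: 113 (grid has 113 open cells total)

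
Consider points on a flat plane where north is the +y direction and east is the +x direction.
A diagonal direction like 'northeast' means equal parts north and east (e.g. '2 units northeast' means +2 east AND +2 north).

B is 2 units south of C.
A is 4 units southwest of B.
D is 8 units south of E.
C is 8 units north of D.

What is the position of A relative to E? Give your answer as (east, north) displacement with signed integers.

Answer: A is at (east=-4, north=-6) relative to E.

Derivation:
Place E at the origin (east=0, north=0).
  D is 8 units south of E: delta (east=+0, north=-8); D at (east=0, north=-8).
  C is 8 units north of D: delta (east=+0, north=+8); C at (east=0, north=0).
  B is 2 units south of C: delta (east=+0, north=-2); B at (east=0, north=-2).
  A is 4 units southwest of B: delta (east=-4, north=-4); A at (east=-4, north=-6).
Therefore A relative to E: (east=-4, north=-6).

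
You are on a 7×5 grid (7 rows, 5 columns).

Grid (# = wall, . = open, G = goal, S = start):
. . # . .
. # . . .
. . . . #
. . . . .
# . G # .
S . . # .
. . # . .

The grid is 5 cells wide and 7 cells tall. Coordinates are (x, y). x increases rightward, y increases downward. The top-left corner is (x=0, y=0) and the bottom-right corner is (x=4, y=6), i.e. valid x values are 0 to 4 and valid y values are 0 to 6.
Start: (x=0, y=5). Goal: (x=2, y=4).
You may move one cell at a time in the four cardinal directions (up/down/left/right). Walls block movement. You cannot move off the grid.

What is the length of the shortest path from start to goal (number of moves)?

BFS from (x=0, y=5) until reaching (x=2, y=4):
  Distance 0: (x=0, y=5)
  Distance 1: (x=1, y=5), (x=0, y=6)
  Distance 2: (x=1, y=4), (x=2, y=5), (x=1, y=6)
  Distance 3: (x=1, y=3), (x=2, y=4)  <- goal reached here
One shortest path (3 moves): (x=0, y=5) -> (x=1, y=5) -> (x=2, y=5) -> (x=2, y=4)

Answer: Shortest path length: 3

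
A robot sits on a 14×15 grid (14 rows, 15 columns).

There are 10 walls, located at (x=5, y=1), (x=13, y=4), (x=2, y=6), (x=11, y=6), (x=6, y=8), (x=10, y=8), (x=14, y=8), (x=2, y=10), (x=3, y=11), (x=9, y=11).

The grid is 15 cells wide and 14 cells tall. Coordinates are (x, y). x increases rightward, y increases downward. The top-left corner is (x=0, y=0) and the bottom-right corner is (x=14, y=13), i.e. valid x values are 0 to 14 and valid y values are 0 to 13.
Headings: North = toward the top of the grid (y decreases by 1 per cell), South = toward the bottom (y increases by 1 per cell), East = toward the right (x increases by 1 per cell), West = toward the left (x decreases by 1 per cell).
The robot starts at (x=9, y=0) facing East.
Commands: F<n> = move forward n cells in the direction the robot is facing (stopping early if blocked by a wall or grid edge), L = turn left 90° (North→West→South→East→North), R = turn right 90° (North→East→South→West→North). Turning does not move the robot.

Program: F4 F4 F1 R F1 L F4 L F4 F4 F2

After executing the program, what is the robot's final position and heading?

Answer: Final position: (x=14, y=0), facing North

Derivation:
Start: (x=9, y=0), facing East
  F4: move forward 4, now at (x=13, y=0)
  F4: move forward 1/4 (blocked), now at (x=14, y=0)
  F1: move forward 0/1 (blocked), now at (x=14, y=0)
  R: turn right, now facing South
  F1: move forward 1, now at (x=14, y=1)
  L: turn left, now facing East
  F4: move forward 0/4 (blocked), now at (x=14, y=1)
  L: turn left, now facing North
  F4: move forward 1/4 (blocked), now at (x=14, y=0)
  F4: move forward 0/4 (blocked), now at (x=14, y=0)
  F2: move forward 0/2 (blocked), now at (x=14, y=0)
Final: (x=14, y=0), facing North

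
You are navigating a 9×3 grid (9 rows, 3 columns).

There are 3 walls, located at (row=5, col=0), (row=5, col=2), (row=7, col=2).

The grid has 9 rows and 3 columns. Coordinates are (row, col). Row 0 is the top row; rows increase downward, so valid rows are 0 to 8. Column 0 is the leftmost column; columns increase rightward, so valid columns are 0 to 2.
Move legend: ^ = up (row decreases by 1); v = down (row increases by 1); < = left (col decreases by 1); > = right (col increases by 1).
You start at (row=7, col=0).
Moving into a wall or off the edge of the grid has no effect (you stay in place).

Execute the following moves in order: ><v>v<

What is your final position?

Answer: Final position: (row=8, col=0)

Derivation:
Start: (row=7, col=0)
  > (right): (row=7, col=0) -> (row=7, col=1)
  < (left): (row=7, col=1) -> (row=7, col=0)
  v (down): (row=7, col=0) -> (row=8, col=0)
  > (right): (row=8, col=0) -> (row=8, col=1)
  v (down): blocked, stay at (row=8, col=1)
  < (left): (row=8, col=1) -> (row=8, col=0)
Final: (row=8, col=0)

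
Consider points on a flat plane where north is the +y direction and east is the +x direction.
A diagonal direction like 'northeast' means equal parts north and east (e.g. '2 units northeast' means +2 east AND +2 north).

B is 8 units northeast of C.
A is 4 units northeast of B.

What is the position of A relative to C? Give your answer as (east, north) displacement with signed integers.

Place C at the origin (east=0, north=0).
  B is 8 units northeast of C: delta (east=+8, north=+8); B at (east=8, north=8).
  A is 4 units northeast of B: delta (east=+4, north=+4); A at (east=12, north=12).
Therefore A relative to C: (east=12, north=12).

Answer: A is at (east=12, north=12) relative to C.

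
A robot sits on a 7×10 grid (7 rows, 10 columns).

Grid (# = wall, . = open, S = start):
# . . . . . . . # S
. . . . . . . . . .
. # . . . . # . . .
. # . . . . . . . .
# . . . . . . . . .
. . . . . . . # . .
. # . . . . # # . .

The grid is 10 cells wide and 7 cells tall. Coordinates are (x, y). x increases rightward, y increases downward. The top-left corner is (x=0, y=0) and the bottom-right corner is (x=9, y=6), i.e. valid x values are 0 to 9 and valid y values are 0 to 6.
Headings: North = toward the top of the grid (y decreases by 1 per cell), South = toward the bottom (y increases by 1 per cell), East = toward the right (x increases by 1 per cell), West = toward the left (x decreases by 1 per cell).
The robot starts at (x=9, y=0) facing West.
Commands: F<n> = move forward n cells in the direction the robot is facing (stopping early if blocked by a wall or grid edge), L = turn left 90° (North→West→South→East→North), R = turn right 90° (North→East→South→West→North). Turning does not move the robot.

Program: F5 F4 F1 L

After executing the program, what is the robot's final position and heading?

Start: (x=9, y=0), facing West
  F5: move forward 0/5 (blocked), now at (x=9, y=0)
  F4: move forward 0/4 (blocked), now at (x=9, y=0)
  F1: move forward 0/1 (blocked), now at (x=9, y=0)
  L: turn left, now facing South
Final: (x=9, y=0), facing South

Answer: Final position: (x=9, y=0), facing South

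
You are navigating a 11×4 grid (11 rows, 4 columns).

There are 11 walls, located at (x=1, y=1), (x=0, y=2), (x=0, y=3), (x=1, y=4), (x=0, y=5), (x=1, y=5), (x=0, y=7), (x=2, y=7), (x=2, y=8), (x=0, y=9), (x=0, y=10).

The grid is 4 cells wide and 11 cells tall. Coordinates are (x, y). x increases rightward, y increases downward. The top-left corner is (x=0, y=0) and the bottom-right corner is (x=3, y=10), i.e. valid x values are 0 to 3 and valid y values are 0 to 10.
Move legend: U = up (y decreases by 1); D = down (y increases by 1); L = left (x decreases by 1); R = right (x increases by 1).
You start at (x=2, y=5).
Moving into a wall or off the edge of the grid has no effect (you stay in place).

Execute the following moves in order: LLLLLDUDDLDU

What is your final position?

Answer: Final position: (x=1, y=6)

Derivation:
Start: (x=2, y=5)
  [×5]L (left): blocked, stay at (x=2, y=5)
  D (down): (x=2, y=5) -> (x=2, y=6)
  U (up): (x=2, y=6) -> (x=2, y=5)
  D (down): (x=2, y=5) -> (x=2, y=6)
  D (down): blocked, stay at (x=2, y=6)
  L (left): (x=2, y=6) -> (x=1, y=6)
  D (down): (x=1, y=6) -> (x=1, y=7)
  U (up): (x=1, y=7) -> (x=1, y=6)
Final: (x=1, y=6)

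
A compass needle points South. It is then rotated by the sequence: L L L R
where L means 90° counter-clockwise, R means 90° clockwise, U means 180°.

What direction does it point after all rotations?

Start: South
  L (left (90° counter-clockwise)) -> East
  L (left (90° counter-clockwise)) -> North
  L (left (90° counter-clockwise)) -> West
  R (right (90° clockwise)) -> North
Final: North

Answer: Final heading: North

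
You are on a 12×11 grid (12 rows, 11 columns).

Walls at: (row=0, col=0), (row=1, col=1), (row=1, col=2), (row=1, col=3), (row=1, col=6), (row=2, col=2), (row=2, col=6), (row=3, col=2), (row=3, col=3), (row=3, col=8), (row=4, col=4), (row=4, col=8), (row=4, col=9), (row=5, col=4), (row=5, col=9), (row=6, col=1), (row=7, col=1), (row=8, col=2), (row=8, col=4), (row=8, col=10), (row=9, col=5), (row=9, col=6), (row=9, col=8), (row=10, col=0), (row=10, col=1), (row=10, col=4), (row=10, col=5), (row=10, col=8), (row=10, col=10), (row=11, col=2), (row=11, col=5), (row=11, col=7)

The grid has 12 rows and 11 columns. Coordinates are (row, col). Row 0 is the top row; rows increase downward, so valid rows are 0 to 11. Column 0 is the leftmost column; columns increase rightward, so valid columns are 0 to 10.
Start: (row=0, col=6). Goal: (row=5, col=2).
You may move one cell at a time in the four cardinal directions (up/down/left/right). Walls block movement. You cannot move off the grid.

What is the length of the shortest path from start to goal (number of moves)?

Answer: Shortest path length: 11

Derivation:
BFS from (row=0, col=6) until reaching (row=5, col=2):
  Distance 0: (row=0, col=6)
  Distance 1: (row=0, col=5), (row=0, col=7)
  Distance 2: (row=0, col=4), (row=0, col=8), (row=1, col=5), (row=1, col=7)
  Distance 3: (row=0, col=3), (row=0, col=9), (row=1, col=4), (row=1, col=8), (row=2, col=5), (row=2, col=7)
  Distance 4: (row=0, col=2), (row=0, col=10), (row=1, col=9), (row=2, col=4), (row=2, col=8), (row=3, col=5), (row=3, col=7)
  Distance 5: (row=0, col=1), (row=1, col=10), (row=2, col=3), (row=2, col=9), (row=3, col=4), (row=3, col=6), (row=4, col=5), (row=4, col=7)
  Distance 6: (row=2, col=10), (row=3, col=9), (row=4, col=6), (row=5, col=5), (row=5, col=7)
  Distance 7: (row=3, col=10), (row=5, col=6), (row=5, col=8), (row=6, col=5), (row=6, col=7)
  Distance 8: (row=4, col=10), (row=6, col=4), (row=6, col=6), (row=6, col=8), (row=7, col=5), (row=7, col=7)
  Distance 9: (row=5, col=10), (row=6, col=3), (row=6, col=9), (row=7, col=4), (row=7, col=6), (row=7, col=8), (row=8, col=5), (row=8, col=7)
  Distance 10: (row=5, col=3), (row=6, col=2), (row=6, col=10), (row=7, col=3), (row=7, col=9), (row=8, col=6), (row=8, col=8), (row=9, col=7)
  Distance 11: (row=4, col=3), (row=5, col=2), (row=7, col=2), (row=7, col=10), (row=8, col=3), (row=8, col=9), (row=10, col=7)  <- goal reached here
One shortest path (11 moves): (row=0, col=6) -> (row=0, col=5) -> (row=1, col=5) -> (row=2, col=5) -> (row=3, col=5) -> (row=4, col=5) -> (row=5, col=5) -> (row=6, col=5) -> (row=6, col=4) -> (row=6, col=3) -> (row=6, col=2) -> (row=5, col=2)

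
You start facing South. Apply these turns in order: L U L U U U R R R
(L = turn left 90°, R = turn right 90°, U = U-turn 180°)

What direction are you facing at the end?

Answer: Final heading: West

Derivation:
Start: South
  L (left (90° counter-clockwise)) -> East
  U (U-turn (180°)) -> West
  L (left (90° counter-clockwise)) -> South
  U (U-turn (180°)) -> North
  U (U-turn (180°)) -> South
  U (U-turn (180°)) -> North
  R (right (90° clockwise)) -> East
  R (right (90° clockwise)) -> South
  R (right (90° clockwise)) -> West
Final: West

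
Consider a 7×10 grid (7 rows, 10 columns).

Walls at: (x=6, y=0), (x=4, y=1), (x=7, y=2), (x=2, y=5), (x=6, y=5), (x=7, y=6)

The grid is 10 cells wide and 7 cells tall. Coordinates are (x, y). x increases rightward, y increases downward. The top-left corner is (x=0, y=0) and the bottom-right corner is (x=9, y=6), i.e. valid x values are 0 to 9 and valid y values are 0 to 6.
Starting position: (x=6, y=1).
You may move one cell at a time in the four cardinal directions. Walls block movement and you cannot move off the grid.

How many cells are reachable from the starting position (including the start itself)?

Answer: Reachable cells: 64

Derivation:
BFS flood-fill from (x=6, y=1):
  Distance 0: (x=6, y=1)
  Distance 1: (x=5, y=1), (x=7, y=1), (x=6, y=2)
  Distance 2: (x=5, y=0), (x=7, y=0), (x=8, y=1), (x=5, y=2), (x=6, y=3)
  Distance 3: (x=4, y=0), (x=8, y=0), (x=9, y=1), (x=4, y=2), (x=8, y=2), (x=5, y=3), (x=7, y=3), (x=6, y=4)
  Distance 4: (x=3, y=0), (x=9, y=0), (x=3, y=2), (x=9, y=2), (x=4, y=3), (x=8, y=3), (x=5, y=4), (x=7, y=4)
  Distance 5: (x=2, y=0), (x=3, y=1), (x=2, y=2), (x=3, y=3), (x=9, y=3), (x=4, y=4), (x=8, y=4), (x=5, y=5), (x=7, y=5)
  Distance 6: (x=1, y=0), (x=2, y=1), (x=1, y=2), (x=2, y=3), (x=3, y=4), (x=9, y=4), (x=4, y=5), (x=8, y=5), (x=5, y=6)
  Distance 7: (x=0, y=0), (x=1, y=1), (x=0, y=2), (x=1, y=3), (x=2, y=4), (x=3, y=5), (x=9, y=5), (x=4, y=6), (x=6, y=6), (x=8, y=6)
  Distance 8: (x=0, y=1), (x=0, y=3), (x=1, y=4), (x=3, y=6), (x=9, y=6)
  Distance 9: (x=0, y=4), (x=1, y=5), (x=2, y=6)
  Distance 10: (x=0, y=5), (x=1, y=6)
  Distance 11: (x=0, y=6)
Total reachable: 64 (grid has 64 open cells total)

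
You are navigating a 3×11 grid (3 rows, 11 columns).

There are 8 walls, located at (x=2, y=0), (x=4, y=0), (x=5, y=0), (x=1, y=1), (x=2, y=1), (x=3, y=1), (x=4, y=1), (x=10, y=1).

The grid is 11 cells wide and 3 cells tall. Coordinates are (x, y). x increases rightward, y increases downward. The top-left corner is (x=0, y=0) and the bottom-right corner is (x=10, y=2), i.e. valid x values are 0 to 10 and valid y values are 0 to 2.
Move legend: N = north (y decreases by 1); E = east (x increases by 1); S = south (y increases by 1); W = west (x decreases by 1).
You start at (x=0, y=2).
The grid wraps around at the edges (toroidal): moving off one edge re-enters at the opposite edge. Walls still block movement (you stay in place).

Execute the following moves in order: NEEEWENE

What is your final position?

Start: (x=0, y=2)
  N (north): (x=0, y=2) -> (x=0, y=1)
  [×3]E (east): blocked, stay at (x=0, y=1)
  W (west): blocked, stay at (x=0, y=1)
  E (east): blocked, stay at (x=0, y=1)
  N (north): (x=0, y=1) -> (x=0, y=0)
  E (east): (x=0, y=0) -> (x=1, y=0)
Final: (x=1, y=0)

Answer: Final position: (x=1, y=0)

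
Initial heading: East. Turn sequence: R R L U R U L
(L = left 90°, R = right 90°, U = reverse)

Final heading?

Answer: Final heading: South

Derivation:
Start: East
  R (right (90° clockwise)) -> South
  R (right (90° clockwise)) -> West
  L (left (90° counter-clockwise)) -> South
  U (U-turn (180°)) -> North
  R (right (90° clockwise)) -> East
  U (U-turn (180°)) -> West
  L (left (90° counter-clockwise)) -> South
Final: South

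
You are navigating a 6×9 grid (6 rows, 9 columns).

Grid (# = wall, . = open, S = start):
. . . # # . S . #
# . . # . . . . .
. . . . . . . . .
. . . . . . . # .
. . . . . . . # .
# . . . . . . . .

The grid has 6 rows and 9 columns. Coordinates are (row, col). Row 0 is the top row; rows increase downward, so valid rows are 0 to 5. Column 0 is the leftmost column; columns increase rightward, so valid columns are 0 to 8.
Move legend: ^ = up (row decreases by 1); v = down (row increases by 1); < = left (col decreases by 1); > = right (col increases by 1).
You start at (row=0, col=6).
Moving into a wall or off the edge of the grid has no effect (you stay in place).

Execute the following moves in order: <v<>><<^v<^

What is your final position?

Answer: Final position: (row=2, col=3)

Derivation:
Start: (row=0, col=6)
  < (left): (row=0, col=6) -> (row=0, col=5)
  v (down): (row=0, col=5) -> (row=1, col=5)
  < (left): (row=1, col=5) -> (row=1, col=4)
  > (right): (row=1, col=4) -> (row=1, col=5)
  > (right): (row=1, col=5) -> (row=1, col=6)
  < (left): (row=1, col=6) -> (row=1, col=5)
  < (left): (row=1, col=5) -> (row=1, col=4)
  ^ (up): blocked, stay at (row=1, col=4)
  v (down): (row=1, col=4) -> (row=2, col=4)
  < (left): (row=2, col=4) -> (row=2, col=3)
  ^ (up): blocked, stay at (row=2, col=3)
Final: (row=2, col=3)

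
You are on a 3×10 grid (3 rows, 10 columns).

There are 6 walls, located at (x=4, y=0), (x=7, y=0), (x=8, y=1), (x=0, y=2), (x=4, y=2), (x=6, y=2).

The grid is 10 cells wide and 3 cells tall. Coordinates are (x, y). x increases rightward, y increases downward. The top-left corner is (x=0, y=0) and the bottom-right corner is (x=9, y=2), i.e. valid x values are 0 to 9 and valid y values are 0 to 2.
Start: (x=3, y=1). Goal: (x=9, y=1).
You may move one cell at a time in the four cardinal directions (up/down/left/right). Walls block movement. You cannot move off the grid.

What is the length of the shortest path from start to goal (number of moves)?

Answer: Shortest path length: 8

Derivation:
BFS from (x=3, y=1) until reaching (x=9, y=1):
  Distance 0: (x=3, y=1)
  Distance 1: (x=3, y=0), (x=2, y=1), (x=4, y=1), (x=3, y=2)
  Distance 2: (x=2, y=0), (x=1, y=1), (x=5, y=1), (x=2, y=2)
  Distance 3: (x=1, y=0), (x=5, y=0), (x=0, y=1), (x=6, y=1), (x=1, y=2), (x=5, y=2)
  Distance 4: (x=0, y=0), (x=6, y=0), (x=7, y=1)
  Distance 5: (x=7, y=2)
  Distance 6: (x=8, y=2)
  Distance 7: (x=9, y=2)
  Distance 8: (x=9, y=1)  <- goal reached here
One shortest path (8 moves): (x=3, y=1) -> (x=4, y=1) -> (x=5, y=1) -> (x=6, y=1) -> (x=7, y=1) -> (x=7, y=2) -> (x=8, y=2) -> (x=9, y=2) -> (x=9, y=1)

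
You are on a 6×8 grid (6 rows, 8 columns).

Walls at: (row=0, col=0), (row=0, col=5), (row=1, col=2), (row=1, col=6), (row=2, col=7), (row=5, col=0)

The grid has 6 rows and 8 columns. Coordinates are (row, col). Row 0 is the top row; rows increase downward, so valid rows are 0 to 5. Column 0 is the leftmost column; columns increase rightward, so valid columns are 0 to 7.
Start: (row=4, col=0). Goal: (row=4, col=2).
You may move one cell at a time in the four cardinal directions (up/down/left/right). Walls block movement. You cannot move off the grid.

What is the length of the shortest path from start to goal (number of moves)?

Answer: Shortest path length: 2

Derivation:
BFS from (row=4, col=0) until reaching (row=4, col=2):
  Distance 0: (row=4, col=0)
  Distance 1: (row=3, col=0), (row=4, col=1)
  Distance 2: (row=2, col=0), (row=3, col=1), (row=4, col=2), (row=5, col=1)  <- goal reached here
One shortest path (2 moves): (row=4, col=0) -> (row=4, col=1) -> (row=4, col=2)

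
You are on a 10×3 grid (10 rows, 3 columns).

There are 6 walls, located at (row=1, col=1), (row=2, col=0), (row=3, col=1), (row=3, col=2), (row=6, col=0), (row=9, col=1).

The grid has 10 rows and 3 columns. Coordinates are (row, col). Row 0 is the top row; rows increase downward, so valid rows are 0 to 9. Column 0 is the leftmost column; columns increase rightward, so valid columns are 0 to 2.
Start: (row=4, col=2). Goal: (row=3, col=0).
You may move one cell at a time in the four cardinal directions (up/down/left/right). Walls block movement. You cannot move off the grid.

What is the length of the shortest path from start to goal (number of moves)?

Answer: Shortest path length: 3

Derivation:
BFS from (row=4, col=2) until reaching (row=3, col=0):
  Distance 0: (row=4, col=2)
  Distance 1: (row=4, col=1), (row=5, col=2)
  Distance 2: (row=4, col=0), (row=5, col=1), (row=6, col=2)
  Distance 3: (row=3, col=0), (row=5, col=0), (row=6, col=1), (row=7, col=2)  <- goal reached here
One shortest path (3 moves): (row=4, col=2) -> (row=4, col=1) -> (row=4, col=0) -> (row=3, col=0)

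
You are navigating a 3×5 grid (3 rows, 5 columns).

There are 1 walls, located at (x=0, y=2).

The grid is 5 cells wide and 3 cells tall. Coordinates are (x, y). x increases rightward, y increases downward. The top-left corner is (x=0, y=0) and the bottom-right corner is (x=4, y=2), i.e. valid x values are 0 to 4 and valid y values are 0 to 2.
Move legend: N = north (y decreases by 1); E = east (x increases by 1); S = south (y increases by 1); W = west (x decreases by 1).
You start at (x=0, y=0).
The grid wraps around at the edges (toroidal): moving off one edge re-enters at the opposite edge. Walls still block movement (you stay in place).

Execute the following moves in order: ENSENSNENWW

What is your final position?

Answer: Final position: (x=1, y=1)

Derivation:
Start: (x=0, y=0)
  E (east): (x=0, y=0) -> (x=1, y=0)
  N (north): (x=1, y=0) -> (x=1, y=2)
  S (south): (x=1, y=2) -> (x=1, y=0)
  E (east): (x=1, y=0) -> (x=2, y=0)
  N (north): (x=2, y=0) -> (x=2, y=2)
  S (south): (x=2, y=2) -> (x=2, y=0)
  N (north): (x=2, y=0) -> (x=2, y=2)
  E (east): (x=2, y=2) -> (x=3, y=2)
  N (north): (x=3, y=2) -> (x=3, y=1)
  W (west): (x=3, y=1) -> (x=2, y=1)
  W (west): (x=2, y=1) -> (x=1, y=1)
Final: (x=1, y=1)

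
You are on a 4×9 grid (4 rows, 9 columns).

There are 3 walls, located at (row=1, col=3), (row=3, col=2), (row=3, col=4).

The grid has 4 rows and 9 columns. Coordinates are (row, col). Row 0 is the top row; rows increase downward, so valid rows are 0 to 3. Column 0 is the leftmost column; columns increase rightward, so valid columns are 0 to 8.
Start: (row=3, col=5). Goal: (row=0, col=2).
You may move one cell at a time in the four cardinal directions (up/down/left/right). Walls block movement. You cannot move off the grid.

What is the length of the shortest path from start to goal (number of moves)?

BFS from (row=3, col=5) until reaching (row=0, col=2):
  Distance 0: (row=3, col=5)
  Distance 1: (row=2, col=5), (row=3, col=6)
  Distance 2: (row=1, col=5), (row=2, col=4), (row=2, col=6), (row=3, col=7)
  Distance 3: (row=0, col=5), (row=1, col=4), (row=1, col=6), (row=2, col=3), (row=2, col=7), (row=3, col=8)
  Distance 4: (row=0, col=4), (row=0, col=6), (row=1, col=7), (row=2, col=2), (row=2, col=8), (row=3, col=3)
  Distance 5: (row=0, col=3), (row=0, col=7), (row=1, col=2), (row=1, col=8), (row=2, col=1)
  Distance 6: (row=0, col=2), (row=0, col=8), (row=1, col=1), (row=2, col=0), (row=3, col=1)  <- goal reached here
One shortest path (6 moves): (row=3, col=5) -> (row=2, col=5) -> (row=2, col=4) -> (row=2, col=3) -> (row=2, col=2) -> (row=1, col=2) -> (row=0, col=2)

Answer: Shortest path length: 6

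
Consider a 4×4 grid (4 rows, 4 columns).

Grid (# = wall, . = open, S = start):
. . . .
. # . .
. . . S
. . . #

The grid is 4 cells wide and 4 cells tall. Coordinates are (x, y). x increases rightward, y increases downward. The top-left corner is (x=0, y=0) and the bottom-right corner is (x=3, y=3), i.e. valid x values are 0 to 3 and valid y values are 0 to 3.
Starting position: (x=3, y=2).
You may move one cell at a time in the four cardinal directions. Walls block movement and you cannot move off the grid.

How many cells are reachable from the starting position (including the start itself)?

BFS flood-fill from (x=3, y=2):
  Distance 0: (x=3, y=2)
  Distance 1: (x=3, y=1), (x=2, y=2)
  Distance 2: (x=3, y=0), (x=2, y=1), (x=1, y=2), (x=2, y=3)
  Distance 3: (x=2, y=0), (x=0, y=2), (x=1, y=3)
  Distance 4: (x=1, y=0), (x=0, y=1), (x=0, y=3)
  Distance 5: (x=0, y=0)
Total reachable: 14 (grid has 14 open cells total)

Answer: Reachable cells: 14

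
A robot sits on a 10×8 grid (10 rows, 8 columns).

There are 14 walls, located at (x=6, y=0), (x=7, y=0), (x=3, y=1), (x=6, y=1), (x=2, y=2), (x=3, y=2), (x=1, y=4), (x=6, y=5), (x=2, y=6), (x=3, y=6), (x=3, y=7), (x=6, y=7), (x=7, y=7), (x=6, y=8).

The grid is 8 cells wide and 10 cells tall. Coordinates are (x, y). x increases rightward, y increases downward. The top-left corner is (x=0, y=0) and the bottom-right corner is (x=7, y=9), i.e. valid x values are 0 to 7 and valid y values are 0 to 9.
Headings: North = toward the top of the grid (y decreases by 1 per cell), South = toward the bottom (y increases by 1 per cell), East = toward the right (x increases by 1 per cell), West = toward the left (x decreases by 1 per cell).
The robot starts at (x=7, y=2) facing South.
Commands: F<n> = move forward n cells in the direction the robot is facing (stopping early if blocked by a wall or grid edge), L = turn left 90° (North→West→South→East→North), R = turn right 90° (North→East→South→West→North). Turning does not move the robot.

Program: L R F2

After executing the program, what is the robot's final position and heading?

Start: (x=7, y=2), facing South
  L: turn left, now facing East
  R: turn right, now facing South
  F2: move forward 2, now at (x=7, y=4)
Final: (x=7, y=4), facing South

Answer: Final position: (x=7, y=4), facing South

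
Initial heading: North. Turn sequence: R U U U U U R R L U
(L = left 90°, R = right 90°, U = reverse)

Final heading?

Start: North
  R (right (90° clockwise)) -> East
  U (U-turn (180°)) -> West
  U (U-turn (180°)) -> East
  U (U-turn (180°)) -> West
  U (U-turn (180°)) -> East
  U (U-turn (180°)) -> West
  R (right (90° clockwise)) -> North
  R (right (90° clockwise)) -> East
  L (left (90° counter-clockwise)) -> North
  U (U-turn (180°)) -> South
Final: South

Answer: Final heading: South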